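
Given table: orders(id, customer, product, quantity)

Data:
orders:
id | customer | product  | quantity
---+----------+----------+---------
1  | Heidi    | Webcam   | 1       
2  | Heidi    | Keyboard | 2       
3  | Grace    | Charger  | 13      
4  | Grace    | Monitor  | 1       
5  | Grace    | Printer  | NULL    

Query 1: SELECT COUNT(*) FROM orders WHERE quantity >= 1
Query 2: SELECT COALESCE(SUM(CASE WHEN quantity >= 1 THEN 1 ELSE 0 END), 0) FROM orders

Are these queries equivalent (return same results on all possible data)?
Yes, equivalent

Both queries return: [(4,)]

Reason: COUNT with WHERE vs conditional SUM (COALESCE handles empty-table NULL)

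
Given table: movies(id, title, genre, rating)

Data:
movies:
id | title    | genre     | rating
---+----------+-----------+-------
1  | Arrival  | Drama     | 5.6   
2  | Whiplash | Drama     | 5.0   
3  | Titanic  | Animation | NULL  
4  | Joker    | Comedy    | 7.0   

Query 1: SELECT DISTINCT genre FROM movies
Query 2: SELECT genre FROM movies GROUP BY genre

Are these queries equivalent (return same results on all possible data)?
Yes, equivalent

Both queries return: [('Animation',), ('Comedy',), ('Drama',)]

Reason: Both get unique genres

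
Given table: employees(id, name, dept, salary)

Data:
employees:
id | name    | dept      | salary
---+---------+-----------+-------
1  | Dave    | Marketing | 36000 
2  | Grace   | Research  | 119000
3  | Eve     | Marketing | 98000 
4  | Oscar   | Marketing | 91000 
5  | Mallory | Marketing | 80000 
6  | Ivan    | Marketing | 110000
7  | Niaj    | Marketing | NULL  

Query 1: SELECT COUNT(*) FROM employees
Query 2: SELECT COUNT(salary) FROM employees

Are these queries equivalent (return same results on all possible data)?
No, not equivalent

Query 1 returns: [(7,)]
Query 2 returns: [(6,)]

Reason: COUNT(*) includes NULLs, COUNT(column) excludes them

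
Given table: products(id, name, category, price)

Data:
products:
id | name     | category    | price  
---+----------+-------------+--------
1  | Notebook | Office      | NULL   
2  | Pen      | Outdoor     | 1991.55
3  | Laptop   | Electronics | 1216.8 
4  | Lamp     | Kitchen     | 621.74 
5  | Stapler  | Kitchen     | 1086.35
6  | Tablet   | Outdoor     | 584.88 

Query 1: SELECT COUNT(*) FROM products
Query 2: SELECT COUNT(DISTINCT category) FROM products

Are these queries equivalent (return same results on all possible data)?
No, not equivalent

Query 1 returns: [(6,)]
Query 2 returns: [(4,)]

Reason: COUNT(*) counts rows, COUNT(DISTINCT category) counts unique categorys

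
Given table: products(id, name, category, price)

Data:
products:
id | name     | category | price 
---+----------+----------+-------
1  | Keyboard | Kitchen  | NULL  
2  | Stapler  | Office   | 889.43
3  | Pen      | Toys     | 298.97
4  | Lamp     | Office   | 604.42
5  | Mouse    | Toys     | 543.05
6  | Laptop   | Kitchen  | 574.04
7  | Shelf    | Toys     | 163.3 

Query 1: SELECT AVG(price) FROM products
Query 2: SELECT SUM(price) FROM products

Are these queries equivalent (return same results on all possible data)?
No, not equivalent

Query 1 returns: [(512.2016666666667,)]
Query 2 returns: [(3073.21,)]

Reason: AVG vs SUM give different aggregate values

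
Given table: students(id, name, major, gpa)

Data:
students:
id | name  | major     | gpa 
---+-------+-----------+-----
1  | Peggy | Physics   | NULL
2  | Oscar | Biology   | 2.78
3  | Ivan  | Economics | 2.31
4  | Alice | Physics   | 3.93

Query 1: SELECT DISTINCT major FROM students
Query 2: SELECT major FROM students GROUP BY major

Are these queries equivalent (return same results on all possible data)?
Yes, equivalent

Both queries return: [('Biology',), ('Economics',), ('Physics',)]

Reason: Both get unique majors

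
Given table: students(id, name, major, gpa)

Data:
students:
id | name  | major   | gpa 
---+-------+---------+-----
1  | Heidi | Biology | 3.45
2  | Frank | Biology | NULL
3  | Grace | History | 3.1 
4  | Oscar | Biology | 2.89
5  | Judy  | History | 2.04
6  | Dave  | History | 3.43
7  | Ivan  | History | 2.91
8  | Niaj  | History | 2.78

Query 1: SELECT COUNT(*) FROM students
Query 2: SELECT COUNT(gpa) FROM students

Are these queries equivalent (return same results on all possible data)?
No, not equivalent

Query 1 returns: [(8,)]
Query 2 returns: [(7,)]

Reason: COUNT(*) includes NULLs, COUNT(column) excludes them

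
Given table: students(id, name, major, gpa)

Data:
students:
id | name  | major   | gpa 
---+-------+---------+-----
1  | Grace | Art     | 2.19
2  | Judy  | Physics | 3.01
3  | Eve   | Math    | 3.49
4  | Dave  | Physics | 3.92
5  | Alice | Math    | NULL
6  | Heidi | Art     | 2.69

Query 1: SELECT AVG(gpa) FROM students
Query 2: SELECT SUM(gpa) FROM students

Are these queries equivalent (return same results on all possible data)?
No, not equivalent

Query 1 returns: [(3.06,)]
Query 2 returns: [(15.3,)]

Reason: AVG vs SUM give different aggregate values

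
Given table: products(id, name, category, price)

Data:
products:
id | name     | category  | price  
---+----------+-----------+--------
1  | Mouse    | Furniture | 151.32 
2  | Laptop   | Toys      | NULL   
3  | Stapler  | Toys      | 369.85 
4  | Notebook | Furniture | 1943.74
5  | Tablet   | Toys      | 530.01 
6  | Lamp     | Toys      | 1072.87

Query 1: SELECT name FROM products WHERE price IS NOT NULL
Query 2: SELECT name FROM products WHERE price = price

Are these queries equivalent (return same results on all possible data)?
Yes, equivalent

Both queries return: [('Lamp',), ('Mouse',), ('Notebook',), ('Stapler',), ('Tablet',)]

Reason: IS NOT NULL vs self-equality (both exclude NULLs)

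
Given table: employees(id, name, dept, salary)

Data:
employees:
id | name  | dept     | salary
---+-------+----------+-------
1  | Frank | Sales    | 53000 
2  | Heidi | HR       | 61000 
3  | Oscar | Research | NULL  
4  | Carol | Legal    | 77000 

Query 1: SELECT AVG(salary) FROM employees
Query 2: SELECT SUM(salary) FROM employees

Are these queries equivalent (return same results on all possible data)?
No, not equivalent

Query 1 returns: [(63666.666666666664,)]
Query 2 returns: [(191000,)]

Reason: AVG vs SUM give different aggregate values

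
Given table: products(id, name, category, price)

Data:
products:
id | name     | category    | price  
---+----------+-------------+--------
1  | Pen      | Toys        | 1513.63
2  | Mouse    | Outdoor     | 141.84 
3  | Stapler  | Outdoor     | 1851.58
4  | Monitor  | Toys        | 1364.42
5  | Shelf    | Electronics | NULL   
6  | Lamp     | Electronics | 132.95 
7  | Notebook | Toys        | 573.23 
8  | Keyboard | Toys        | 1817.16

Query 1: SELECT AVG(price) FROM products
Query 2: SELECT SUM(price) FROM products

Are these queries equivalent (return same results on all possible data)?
No, not equivalent

Query 1 returns: [(1056.4014285714286,)]
Query 2 returns: [(7394.81,)]

Reason: AVG vs SUM give different aggregate values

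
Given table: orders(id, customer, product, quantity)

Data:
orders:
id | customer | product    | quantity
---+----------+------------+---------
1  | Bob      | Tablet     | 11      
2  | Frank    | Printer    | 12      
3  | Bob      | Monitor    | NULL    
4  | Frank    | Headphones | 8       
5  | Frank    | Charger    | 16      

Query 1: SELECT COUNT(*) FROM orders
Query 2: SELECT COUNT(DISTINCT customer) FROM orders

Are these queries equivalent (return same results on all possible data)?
No, not equivalent

Query 1 returns: [(5,)]
Query 2 returns: [(2,)]

Reason: COUNT(*) counts rows, COUNT(DISTINCT customer) counts unique customers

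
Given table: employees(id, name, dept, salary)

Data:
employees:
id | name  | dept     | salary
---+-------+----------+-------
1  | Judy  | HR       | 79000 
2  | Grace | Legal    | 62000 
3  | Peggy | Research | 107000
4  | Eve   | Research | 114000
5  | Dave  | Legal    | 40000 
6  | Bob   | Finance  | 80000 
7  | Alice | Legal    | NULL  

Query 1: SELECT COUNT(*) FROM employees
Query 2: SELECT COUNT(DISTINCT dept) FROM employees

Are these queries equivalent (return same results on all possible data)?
No, not equivalent

Query 1 returns: [(7,)]
Query 2 returns: [(4,)]

Reason: COUNT(*) counts rows, COUNT(DISTINCT dept) counts unique depts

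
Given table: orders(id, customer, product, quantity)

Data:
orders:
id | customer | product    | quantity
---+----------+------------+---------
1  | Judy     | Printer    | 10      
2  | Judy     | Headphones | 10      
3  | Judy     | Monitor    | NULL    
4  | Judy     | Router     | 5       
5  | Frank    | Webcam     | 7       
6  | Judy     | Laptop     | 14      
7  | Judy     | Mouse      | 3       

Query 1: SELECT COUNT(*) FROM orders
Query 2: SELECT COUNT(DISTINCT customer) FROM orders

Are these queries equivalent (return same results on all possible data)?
No, not equivalent

Query 1 returns: [(7,)]
Query 2 returns: [(2,)]

Reason: COUNT(*) counts rows, COUNT(DISTINCT customer) counts unique customers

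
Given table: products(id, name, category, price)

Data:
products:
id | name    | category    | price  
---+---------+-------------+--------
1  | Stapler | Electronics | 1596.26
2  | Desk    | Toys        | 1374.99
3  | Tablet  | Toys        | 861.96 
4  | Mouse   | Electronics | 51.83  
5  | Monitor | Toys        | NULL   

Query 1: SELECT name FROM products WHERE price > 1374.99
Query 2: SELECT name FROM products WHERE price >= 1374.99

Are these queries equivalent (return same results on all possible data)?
No, not equivalent

Query 1 returns: [('Stapler',)]
Query 2 returns: [('Stapler',), ('Desk',)]

Reason: > vs >= gives different results when price = 1374.99 exists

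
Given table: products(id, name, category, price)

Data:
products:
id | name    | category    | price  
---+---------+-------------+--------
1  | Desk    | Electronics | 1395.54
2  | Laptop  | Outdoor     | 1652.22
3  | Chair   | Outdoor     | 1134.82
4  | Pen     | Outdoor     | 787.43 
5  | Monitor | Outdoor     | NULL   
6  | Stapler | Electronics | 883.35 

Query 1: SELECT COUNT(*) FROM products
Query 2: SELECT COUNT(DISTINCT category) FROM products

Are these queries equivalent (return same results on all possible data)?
No, not equivalent

Query 1 returns: [(6,)]
Query 2 returns: [(2,)]

Reason: COUNT(*) counts rows, COUNT(DISTINCT category) counts unique categorys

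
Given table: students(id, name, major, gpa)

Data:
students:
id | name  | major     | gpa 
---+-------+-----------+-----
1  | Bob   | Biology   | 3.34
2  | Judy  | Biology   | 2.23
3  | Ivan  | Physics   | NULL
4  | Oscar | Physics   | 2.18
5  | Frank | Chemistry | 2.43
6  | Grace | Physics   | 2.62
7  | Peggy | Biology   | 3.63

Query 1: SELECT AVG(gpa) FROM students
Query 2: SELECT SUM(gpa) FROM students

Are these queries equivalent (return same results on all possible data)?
No, not equivalent

Query 1 returns: [(2.7383333333333333,)]
Query 2 returns: [(16.43,)]

Reason: AVG vs SUM give different aggregate values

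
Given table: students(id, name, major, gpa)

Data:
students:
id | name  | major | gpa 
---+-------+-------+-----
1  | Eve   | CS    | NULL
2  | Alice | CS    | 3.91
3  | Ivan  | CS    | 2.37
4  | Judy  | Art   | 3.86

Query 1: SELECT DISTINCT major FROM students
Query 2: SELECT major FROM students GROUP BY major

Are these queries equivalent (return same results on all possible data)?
Yes, equivalent

Both queries return: [('Art',), ('CS',)]

Reason: Both get unique majors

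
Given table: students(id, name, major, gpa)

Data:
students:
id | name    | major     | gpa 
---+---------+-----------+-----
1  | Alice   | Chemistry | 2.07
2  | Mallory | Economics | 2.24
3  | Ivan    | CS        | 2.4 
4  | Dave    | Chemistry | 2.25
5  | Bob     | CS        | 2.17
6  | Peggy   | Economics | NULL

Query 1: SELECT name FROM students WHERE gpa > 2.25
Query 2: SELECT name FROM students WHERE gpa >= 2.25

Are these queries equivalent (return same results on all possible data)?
No, not equivalent

Query 1 returns: [('Ivan',)]
Query 2 returns: [('Ivan',), ('Dave',)]

Reason: > vs >= gives different results when gpa = 2.25 exists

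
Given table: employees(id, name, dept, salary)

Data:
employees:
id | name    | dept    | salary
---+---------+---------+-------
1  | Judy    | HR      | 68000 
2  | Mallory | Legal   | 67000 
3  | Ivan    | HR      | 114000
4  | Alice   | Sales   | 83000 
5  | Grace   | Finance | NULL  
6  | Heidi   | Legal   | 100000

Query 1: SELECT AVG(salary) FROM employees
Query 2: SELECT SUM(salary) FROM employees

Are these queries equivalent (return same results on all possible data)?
No, not equivalent

Query 1 returns: [(86400.0,)]
Query 2 returns: [(432000,)]

Reason: AVG vs SUM give different aggregate values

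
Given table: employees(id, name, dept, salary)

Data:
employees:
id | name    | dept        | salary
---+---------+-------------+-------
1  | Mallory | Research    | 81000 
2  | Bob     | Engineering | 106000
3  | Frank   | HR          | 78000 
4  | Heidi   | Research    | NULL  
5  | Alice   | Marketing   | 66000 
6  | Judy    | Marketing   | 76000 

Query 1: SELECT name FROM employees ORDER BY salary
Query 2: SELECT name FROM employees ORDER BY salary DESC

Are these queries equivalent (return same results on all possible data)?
No, not equivalent

Query 1 returns: [('Heidi',), ('Alice',), ('Judy',), ('Frank',), ('Mallory',), ('Bob',)]
Query 2 returns: [('Bob',), ('Mallory',), ('Frank',), ('Judy',), ('Alice',), ('Heidi',)]

Reason: ASC vs DESC gives opposite ordering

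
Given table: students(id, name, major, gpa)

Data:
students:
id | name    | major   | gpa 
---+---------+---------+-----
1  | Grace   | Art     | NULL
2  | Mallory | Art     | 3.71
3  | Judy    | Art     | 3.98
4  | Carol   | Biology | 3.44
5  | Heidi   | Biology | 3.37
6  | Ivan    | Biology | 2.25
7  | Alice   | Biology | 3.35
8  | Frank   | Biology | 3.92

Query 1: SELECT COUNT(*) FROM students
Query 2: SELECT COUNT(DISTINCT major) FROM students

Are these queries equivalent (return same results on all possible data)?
No, not equivalent

Query 1 returns: [(8,)]
Query 2 returns: [(2,)]

Reason: COUNT(*) counts rows, COUNT(DISTINCT major) counts unique majors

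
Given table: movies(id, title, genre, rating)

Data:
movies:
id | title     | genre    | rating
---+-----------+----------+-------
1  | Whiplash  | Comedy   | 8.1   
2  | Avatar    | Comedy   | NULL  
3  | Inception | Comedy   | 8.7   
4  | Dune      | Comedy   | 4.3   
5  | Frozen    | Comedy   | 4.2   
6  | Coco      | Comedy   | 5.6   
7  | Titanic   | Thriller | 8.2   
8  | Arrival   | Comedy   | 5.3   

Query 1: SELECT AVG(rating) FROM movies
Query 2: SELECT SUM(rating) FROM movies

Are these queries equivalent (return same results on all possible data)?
No, not equivalent

Query 1 returns: [(6.3428571428571425,)]
Query 2 returns: [(44.4,)]

Reason: AVG vs SUM give different aggregate values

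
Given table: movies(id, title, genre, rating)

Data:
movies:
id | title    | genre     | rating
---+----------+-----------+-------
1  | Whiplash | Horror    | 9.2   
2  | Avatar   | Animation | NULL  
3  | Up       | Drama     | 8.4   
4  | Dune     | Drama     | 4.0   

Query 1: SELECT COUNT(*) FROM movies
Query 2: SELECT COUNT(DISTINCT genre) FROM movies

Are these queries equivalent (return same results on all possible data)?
No, not equivalent

Query 1 returns: [(4,)]
Query 2 returns: [(3,)]

Reason: COUNT(*) counts rows, COUNT(DISTINCT genre) counts unique genres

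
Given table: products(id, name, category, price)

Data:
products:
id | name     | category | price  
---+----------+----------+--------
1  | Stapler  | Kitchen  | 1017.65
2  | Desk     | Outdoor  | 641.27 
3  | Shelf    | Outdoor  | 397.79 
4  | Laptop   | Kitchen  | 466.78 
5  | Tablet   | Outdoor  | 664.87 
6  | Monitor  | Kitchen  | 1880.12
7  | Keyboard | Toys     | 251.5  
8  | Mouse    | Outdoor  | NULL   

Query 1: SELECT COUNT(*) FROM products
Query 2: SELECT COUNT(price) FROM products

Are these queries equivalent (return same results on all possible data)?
No, not equivalent

Query 1 returns: [(8,)]
Query 2 returns: [(7,)]

Reason: COUNT(*) includes NULLs, COUNT(column) excludes them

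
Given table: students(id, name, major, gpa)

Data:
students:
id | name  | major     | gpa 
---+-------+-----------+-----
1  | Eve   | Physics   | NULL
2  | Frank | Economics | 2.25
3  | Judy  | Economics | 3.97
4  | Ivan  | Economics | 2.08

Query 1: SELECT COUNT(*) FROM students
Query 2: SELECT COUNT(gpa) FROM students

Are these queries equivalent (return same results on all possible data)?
No, not equivalent

Query 1 returns: [(4,)]
Query 2 returns: [(3,)]

Reason: COUNT(*) includes NULLs, COUNT(column) excludes them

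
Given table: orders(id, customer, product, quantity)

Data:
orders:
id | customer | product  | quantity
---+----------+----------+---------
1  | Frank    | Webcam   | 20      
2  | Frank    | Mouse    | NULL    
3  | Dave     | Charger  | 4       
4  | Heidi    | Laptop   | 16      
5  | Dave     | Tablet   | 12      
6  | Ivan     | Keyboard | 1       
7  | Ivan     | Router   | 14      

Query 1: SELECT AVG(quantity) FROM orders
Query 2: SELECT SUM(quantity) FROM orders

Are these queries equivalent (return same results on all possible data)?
No, not equivalent

Query 1 returns: [(11.166666666666666,)]
Query 2 returns: [(67,)]

Reason: AVG vs SUM give different aggregate values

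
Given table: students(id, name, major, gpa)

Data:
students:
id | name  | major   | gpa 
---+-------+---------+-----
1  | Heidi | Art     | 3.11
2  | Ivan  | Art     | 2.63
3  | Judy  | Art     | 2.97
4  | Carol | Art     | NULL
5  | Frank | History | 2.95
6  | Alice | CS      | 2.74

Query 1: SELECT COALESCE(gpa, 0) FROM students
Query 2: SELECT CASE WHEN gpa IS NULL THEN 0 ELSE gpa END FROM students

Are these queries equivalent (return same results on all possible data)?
Yes, equivalent

Both queries return: [(0,), (2.63,), (2.74,), (2.95,), (2.97,), (3.11,)]

Reason: COALESCE vs CASE for NULL handling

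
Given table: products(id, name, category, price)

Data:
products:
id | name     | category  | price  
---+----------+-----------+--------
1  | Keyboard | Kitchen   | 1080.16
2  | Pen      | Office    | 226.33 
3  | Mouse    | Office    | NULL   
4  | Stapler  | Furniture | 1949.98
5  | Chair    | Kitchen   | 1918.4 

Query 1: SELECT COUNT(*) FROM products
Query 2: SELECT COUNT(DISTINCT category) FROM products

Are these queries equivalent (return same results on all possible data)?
No, not equivalent

Query 1 returns: [(5,)]
Query 2 returns: [(3,)]

Reason: COUNT(*) counts rows, COUNT(DISTINCT category) counts unique categorys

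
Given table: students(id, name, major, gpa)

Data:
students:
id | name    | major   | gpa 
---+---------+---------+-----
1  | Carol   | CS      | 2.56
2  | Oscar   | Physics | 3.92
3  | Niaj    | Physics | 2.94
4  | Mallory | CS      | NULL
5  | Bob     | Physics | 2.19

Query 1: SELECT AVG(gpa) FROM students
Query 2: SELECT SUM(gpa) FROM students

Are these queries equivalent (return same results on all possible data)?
No, not equivalent

Query 1 returns: [(2.9025,)]
Query 2 returns: [(11.61,)]

Reason: AVG vs SUM give different aggregate values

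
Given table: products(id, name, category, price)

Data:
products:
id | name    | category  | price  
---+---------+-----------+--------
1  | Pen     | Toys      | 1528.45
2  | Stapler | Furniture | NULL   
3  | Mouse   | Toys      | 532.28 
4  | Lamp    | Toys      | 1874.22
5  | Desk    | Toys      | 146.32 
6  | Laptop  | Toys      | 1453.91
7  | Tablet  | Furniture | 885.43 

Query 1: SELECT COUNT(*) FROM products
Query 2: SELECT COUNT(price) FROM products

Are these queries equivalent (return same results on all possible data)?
No, not equivalent

Query 1 returns: [(7,)]
Query 2 returns: [(6,)]

Reason: COUNT(*) includes NULLs, COUNT(column) excludes them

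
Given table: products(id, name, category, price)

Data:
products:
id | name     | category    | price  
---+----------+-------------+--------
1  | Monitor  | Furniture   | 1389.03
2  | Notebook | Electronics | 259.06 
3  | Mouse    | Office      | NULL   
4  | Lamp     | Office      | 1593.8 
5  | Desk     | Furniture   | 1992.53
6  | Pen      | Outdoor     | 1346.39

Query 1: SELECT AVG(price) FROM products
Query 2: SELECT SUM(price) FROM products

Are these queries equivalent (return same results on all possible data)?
No, not equivalent

Query 1 returns: [(1316.162,)]
Query 2 returns: [(6580.81,)]

Reason: AVG vs SUM give different aggregate values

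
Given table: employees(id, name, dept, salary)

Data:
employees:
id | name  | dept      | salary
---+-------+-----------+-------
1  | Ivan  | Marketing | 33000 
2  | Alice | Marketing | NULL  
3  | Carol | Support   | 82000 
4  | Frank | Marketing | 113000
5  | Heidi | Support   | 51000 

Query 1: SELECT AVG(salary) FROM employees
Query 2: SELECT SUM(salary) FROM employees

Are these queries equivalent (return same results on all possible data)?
No, not equivalent

Query 1 returns: [(69750.0,)]
Query 2 returns: [(279000,)]

Reason: AVG vs SUM give different aggregate values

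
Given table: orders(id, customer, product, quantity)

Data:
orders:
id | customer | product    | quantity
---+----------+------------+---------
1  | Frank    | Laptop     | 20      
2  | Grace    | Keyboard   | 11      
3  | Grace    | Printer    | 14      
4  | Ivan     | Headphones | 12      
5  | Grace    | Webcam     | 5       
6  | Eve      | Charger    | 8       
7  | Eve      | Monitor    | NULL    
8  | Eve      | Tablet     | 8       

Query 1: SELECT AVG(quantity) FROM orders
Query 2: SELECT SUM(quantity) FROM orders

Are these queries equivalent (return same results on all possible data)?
No, not equivalent

Query 1 returns: [(11.142857142857142,)]
Query 2 returns: [(78,)]

Reason: AVG vs SUM give different aggregate values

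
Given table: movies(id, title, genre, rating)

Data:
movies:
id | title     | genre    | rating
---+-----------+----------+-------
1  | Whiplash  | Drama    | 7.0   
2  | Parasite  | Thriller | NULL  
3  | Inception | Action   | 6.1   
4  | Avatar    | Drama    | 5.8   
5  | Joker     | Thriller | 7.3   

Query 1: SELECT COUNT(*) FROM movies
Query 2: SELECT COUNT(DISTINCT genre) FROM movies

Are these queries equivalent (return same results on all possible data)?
No, not equivalent

Query 1 returns: [(5,)]
Query 2 returns: [(3,)]

Reason: COUNT(*) counts rows, COUNT(DISTINCT genre) counts unique genres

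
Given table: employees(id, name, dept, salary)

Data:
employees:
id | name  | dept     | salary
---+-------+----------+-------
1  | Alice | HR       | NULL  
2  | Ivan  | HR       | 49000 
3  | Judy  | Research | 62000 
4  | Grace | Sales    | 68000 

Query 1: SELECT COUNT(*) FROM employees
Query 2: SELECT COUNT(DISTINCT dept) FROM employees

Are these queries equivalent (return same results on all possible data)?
No, not equivalent

Query 1 returns: [(4,)]
Query 2 returns: [(3,)]

Reason: COUNT(*) counts rows, COUNT(DISTINCT dept) counts unique depts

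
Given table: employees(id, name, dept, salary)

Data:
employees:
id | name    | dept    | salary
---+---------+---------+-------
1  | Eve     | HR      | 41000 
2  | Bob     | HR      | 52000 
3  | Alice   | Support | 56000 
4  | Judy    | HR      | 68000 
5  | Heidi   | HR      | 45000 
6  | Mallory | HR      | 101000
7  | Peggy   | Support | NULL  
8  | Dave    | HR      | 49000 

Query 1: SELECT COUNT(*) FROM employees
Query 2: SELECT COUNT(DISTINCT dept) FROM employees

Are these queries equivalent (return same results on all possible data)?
No, not equivalent

Query 1 returns: [(8,)]
Query 2 returns: [(2,)]

Reason: COUNT(*) counts rows, COUNT(DISTINCT dept) counts unique depts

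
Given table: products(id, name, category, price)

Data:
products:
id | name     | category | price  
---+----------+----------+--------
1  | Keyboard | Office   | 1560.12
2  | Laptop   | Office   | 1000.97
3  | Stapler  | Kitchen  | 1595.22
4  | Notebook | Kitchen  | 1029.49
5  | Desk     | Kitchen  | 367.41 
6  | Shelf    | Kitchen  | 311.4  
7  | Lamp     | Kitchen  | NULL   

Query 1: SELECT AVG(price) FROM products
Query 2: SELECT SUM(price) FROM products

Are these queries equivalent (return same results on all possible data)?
No, not equivalent

Query 1 returns: [(977.435,)]
Query 2 returns: [(5864.61,)]

Reason: AVG vs SUM give different aggregate values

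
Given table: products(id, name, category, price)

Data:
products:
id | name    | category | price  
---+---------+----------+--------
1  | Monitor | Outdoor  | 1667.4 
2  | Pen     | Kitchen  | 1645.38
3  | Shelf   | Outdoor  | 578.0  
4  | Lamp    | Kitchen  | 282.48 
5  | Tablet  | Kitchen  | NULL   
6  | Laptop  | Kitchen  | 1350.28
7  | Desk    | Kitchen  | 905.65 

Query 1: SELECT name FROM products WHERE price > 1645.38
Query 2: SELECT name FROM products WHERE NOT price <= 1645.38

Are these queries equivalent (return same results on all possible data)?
Yes, equivalent

Both queries return: [('Monitor',)]

Reason: Both filter price > 1645.38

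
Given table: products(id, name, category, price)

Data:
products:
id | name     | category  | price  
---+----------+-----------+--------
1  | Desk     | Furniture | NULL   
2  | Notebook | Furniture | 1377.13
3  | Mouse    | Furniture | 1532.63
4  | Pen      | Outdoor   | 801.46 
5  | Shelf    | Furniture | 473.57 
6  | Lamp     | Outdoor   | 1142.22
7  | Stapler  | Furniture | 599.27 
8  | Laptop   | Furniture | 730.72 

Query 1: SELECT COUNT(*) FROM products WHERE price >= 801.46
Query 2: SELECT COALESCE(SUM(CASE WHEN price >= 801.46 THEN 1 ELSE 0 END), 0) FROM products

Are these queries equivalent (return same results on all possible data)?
Yes, equivalent

Both queries return: [(4,)]

Reason: COUNT with WHERE vs conditional SUM (COALESCE handles empty-table NULL)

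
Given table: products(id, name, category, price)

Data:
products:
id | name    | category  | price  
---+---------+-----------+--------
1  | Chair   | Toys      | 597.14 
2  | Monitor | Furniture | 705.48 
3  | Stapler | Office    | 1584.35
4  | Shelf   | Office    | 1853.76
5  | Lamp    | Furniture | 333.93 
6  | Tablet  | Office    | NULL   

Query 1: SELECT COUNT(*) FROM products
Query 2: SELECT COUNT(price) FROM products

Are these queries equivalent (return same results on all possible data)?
No, not equivalent

Query 1 returns: [(6,)]
Query 2 returns: [(5,)]

Reason: COUNT(*) includes NULLs, COUNT(column) excludes them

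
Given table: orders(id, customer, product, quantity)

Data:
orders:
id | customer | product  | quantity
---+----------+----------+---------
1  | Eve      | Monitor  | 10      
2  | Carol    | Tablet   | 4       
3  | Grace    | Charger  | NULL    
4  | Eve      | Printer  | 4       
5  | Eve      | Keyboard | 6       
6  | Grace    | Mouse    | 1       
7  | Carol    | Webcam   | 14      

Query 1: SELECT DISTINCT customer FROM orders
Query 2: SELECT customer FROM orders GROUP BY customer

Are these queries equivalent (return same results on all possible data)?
Yes, equivalent

Both queries return: [('Carol',), ('Eve',), ('Grace',)]

Reason: Both get unique customers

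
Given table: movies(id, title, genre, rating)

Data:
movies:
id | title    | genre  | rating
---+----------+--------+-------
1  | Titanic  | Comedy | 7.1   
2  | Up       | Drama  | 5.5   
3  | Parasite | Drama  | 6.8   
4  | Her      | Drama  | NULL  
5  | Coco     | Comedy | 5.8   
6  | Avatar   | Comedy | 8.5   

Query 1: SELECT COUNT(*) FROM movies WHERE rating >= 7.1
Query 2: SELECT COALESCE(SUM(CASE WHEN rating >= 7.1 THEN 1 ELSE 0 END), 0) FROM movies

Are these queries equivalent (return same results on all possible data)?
Yes, equivalent

Both queries return: [(2,)]

Reason: COUNT with WHERE vs conditional SUM (COALESCE handles empty-table NULL)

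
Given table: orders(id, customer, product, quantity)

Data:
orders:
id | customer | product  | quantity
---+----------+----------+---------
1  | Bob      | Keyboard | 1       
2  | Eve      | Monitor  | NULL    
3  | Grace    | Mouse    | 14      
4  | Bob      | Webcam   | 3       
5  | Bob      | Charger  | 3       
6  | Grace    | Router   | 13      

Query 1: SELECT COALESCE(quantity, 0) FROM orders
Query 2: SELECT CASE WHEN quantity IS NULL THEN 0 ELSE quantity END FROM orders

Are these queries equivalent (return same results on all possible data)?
Yes, equivalent

Both queries return: [(0,), (1,), (3,), (3,), (13,), (14,)]

Reason: COALESCE vs CASE for NULL handling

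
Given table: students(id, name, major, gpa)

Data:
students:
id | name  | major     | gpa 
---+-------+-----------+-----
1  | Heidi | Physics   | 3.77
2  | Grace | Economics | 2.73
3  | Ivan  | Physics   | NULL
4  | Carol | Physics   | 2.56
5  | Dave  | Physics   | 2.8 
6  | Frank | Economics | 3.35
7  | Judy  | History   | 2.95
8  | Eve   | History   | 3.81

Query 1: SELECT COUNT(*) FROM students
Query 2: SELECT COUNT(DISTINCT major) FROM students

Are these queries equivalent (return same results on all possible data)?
No, not equivalent

Query 1 returns: [(8,)]
Query 2 returns: [(3,)]

Reason: COUNT(*) counts rows, COUNT(DISTINCT major) counts unique majors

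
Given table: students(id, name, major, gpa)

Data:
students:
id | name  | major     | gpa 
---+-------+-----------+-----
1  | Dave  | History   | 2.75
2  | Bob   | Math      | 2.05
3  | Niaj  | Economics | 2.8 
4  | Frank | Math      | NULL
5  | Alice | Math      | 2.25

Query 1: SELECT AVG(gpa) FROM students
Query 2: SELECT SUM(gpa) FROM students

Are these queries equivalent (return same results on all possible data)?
No, not equivalent

Query 1 returns: [(2.4625,)]
Query 2 returns: [(9.85,)]

Reason: AVG vs SUM give different aggregate values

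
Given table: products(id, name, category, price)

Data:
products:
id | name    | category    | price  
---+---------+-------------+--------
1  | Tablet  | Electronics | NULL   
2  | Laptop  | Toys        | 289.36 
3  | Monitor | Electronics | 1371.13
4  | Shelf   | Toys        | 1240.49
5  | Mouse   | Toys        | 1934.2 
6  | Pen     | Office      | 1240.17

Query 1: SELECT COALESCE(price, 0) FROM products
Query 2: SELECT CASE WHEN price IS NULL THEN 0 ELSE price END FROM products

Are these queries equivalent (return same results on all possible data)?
Yes, equivalent

Both queries return: [(0,), (289.36,), (1240.17,), (1240.49,), (1371.13,), (1934.2,)]

Reason: COALESCE vs CASE for NULL handling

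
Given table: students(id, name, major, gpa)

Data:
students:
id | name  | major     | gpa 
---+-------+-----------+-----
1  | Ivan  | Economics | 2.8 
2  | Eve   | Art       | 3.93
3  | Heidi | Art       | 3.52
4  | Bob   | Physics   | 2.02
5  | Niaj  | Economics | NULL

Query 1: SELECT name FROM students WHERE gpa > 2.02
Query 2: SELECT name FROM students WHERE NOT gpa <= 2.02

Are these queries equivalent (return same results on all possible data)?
Yes, equivalent

Both queries return: [('Eve',), ('Heidi',), ('Ivan',)]

Reason: Both filter gpa > 2.02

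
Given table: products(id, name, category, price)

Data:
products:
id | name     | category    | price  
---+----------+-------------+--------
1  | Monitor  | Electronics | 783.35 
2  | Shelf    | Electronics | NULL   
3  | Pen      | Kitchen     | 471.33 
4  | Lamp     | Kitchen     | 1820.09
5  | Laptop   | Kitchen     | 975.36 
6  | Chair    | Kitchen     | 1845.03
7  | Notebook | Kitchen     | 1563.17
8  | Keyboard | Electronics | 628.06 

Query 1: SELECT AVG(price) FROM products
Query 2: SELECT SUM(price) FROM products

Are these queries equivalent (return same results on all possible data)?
No, not equivalent

Query 1 returns: [(1155.1985714285715,)]
Query 2 returns: [(8086.39,)]

Reason: AVG vs SUM give different aggregate values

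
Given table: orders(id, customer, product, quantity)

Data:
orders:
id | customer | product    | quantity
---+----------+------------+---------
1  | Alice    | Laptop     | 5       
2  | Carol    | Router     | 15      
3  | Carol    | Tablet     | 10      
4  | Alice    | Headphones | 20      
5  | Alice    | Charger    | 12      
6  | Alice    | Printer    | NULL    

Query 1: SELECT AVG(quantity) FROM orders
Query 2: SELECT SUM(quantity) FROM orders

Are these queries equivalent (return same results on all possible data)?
No, not equivalent

Query 1 returns: [(12.4,)]
Query 2 returns: [(62,)]

Reason: AVG vs SUM give different aggregate values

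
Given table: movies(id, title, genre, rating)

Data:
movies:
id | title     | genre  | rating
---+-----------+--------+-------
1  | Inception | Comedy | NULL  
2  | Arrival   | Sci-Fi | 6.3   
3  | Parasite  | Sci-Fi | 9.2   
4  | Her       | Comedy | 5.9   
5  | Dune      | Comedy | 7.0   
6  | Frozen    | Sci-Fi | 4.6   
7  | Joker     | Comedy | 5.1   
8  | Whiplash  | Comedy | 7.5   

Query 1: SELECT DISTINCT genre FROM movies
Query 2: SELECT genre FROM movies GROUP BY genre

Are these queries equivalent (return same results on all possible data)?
Yes, equivalent

Both queries return: [('Comedy',), ('Sci-Fi',)]

Reason: Both get unique genres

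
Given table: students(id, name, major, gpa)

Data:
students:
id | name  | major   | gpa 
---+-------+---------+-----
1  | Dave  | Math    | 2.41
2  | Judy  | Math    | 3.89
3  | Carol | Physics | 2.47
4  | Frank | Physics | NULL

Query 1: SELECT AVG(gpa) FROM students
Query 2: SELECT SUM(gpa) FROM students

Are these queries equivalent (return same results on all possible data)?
No, not equivalent

Query 1 returns: [(2.9233333333333333,)]
Query 2 returns: [(8.77,)]

Reason: AVG vs SUM give different aggregate values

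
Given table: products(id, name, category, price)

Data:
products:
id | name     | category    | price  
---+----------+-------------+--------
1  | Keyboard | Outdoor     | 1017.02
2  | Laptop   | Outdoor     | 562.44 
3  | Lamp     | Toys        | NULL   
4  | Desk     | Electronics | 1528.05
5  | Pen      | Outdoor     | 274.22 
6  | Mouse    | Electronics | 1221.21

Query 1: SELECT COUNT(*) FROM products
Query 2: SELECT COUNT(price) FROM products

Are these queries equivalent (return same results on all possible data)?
No, not equivalent

Query 1 returns: [(6,)]
Query 2 returns: [(5,)]

Reason: COUNT(*) includes NULLs, COUNT(column) excludes them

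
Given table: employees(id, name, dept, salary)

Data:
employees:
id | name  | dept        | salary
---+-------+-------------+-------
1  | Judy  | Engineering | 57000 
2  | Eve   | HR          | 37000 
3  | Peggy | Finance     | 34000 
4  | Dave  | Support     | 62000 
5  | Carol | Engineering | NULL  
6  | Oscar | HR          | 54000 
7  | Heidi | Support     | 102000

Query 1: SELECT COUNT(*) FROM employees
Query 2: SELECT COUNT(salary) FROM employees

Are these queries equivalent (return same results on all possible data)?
No, not equivalent

Query 1 returns: [(7,)]
Query 2 returns: [(6,)]

Reason: COUNT(*) includes NULLs, COUNT(column) excludes them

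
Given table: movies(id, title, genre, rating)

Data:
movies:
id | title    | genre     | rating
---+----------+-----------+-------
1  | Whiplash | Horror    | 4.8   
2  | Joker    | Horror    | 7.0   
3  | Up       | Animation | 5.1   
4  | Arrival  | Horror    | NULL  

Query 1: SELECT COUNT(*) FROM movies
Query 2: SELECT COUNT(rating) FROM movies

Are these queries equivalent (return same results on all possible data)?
No, not equivalent

Query 1 returns: [(4,)]
Query 2 returns: [(3,)]

Reason: COUNT(*) includes NULLs, COUNT(column) excludes them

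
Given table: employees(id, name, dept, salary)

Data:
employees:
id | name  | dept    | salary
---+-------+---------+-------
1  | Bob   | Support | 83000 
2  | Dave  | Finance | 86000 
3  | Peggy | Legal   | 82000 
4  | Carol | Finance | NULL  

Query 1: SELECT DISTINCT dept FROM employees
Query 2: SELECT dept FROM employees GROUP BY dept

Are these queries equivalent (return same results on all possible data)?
Yes, equivalent

Both queries return: [('Finance',), ('Legal',), ('Support',)]

Reason: Both get unique depts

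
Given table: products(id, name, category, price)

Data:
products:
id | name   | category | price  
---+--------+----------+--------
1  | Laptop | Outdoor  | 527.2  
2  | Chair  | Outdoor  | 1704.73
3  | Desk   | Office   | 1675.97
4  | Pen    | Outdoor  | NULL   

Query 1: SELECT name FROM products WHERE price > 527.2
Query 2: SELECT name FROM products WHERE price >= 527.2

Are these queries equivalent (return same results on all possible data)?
No, not equivalent

Query 1 returns: [('Chair',), ('Desk',)]
Query 2 returns: [('Laptop',), ('Chair',), ('Desk',)]

Reason: > vs >= gives different results when price = 527.2 exists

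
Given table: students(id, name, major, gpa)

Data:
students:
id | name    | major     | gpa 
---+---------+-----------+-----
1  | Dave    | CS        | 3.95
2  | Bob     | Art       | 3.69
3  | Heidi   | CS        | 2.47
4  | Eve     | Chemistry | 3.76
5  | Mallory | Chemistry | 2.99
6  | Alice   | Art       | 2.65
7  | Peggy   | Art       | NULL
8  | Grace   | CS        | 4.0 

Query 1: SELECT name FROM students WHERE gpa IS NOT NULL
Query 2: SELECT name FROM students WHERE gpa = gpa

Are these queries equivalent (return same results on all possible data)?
Yes, equivalent

Both queries return: [('Alice',), ('Bob',), ('Dave',), ('Eve',), ('Grace',), ('Heidi',), ('Mallory',)]

Reason: IS NOT NULL vs self-equality (both exclude NULLs)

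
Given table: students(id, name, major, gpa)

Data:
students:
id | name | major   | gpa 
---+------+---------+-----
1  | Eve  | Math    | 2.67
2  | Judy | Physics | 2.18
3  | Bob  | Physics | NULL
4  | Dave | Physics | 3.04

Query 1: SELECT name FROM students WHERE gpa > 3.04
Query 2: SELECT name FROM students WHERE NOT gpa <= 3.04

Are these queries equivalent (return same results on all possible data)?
Yes, equivalent

Both queries return: []

Reason: Both filter gpa > 3.04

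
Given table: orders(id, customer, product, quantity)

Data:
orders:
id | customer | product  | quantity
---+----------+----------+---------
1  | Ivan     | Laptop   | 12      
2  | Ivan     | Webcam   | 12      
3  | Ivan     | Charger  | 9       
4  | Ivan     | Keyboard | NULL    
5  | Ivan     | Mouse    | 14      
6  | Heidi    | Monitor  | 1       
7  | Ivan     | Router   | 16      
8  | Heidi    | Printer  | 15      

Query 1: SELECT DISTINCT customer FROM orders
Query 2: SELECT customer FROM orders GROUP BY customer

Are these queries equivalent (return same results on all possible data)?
Yes, equivalent

Both queries return: [('Heidi',), ('Ivan',)]

Reason: Both get unique customers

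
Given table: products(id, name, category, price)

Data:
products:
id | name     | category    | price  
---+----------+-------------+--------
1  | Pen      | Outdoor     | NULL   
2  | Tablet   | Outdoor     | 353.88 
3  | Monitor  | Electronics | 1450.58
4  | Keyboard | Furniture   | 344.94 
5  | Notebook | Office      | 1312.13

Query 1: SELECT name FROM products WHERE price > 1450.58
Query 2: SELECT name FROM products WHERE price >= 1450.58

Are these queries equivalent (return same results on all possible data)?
No, not equivalent

Query 1 returns: []
Query 2 returns: [('Monitor',)]

Reason: > vs >= gives different results when price = 1450.58 exists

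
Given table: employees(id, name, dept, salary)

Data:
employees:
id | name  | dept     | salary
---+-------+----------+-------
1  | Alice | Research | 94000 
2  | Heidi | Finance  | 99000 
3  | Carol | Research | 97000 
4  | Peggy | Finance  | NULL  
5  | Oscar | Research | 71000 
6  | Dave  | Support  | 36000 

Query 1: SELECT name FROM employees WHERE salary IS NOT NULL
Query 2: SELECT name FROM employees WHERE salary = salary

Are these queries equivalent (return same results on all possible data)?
Yes, equivalent

Both queries return: [('Alice',), ('Carol',), ('Dave',), ('Heidi',), ('Oscar',)]

Reason: IS NOT NULL vs self-equality (both exclude NULLs)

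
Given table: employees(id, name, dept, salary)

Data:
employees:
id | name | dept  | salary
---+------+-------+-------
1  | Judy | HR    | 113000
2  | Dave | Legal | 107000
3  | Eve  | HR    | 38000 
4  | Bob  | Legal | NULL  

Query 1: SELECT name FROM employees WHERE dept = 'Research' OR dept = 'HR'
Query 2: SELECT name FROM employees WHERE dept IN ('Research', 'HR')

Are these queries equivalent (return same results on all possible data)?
Yes, equivalent

Both queries return: [('Eve',), ('Judy',)]

Reason: OR vs IN are equivalent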